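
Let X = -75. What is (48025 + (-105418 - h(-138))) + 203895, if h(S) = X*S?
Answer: 136152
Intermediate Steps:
h(S) = -75*S
(48025 + (-105418 - h(-138))) + 203895 = (48025 + (-105418 - (-75)*(-138))) + 203895 = (48025 + (-105418 - 1*10350)) + 203895 = (48025 + (-105418 - 10350)) + 203895 = (48025 - 115768) + 203895 = -67743 + 203895 = 136152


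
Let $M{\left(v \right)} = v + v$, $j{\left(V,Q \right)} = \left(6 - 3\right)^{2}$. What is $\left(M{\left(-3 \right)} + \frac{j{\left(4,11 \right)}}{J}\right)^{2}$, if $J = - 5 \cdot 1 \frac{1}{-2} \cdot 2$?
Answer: $\frac{441}{25} \approx 17.64$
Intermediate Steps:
$J = 5$ ($J = - 5 \cdot 1 \left(- \frac{1}{2}\right) 2 = \left(-5\right) \left(- \frac{1}{2}\right) 2 = \frac{5}{2} \cdot 2 = 5$)
$j{\left(V,Q \right)} = 9$ ($j{\left(V,Q \right)} = 3^{2} = 9$)
$M{\left(v \right)} = 2 v$
$\left(M{\left(-3 \right)} + \frac{j{\left(4,11 \right)}}{J}\right)^{2} = \left(2 \left(-3\right) + \frac{9}{5}\right)^{2} = \left(-6 + 9 \cdot \frac{1}{5}\right)^{2} = \left(-6 + \frac{9}{5}\right)^{2} = \left(- \frac{21}{5}\right)^{2} = \frac{441}{25}$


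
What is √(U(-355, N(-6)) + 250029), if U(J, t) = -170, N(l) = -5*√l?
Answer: √249859 ≈ 499.86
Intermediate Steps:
√(U(-355, N(-6)) + 250029) = √(-170 + 250029) = √249859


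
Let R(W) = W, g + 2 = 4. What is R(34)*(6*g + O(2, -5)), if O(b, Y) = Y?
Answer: 238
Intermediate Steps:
g = 2 (g = -2 + 4 = 2)
R(34)*(6*g + O(2, -5)) = 34*(6*2 - 5) = 34*(12 - 5) = 34*7 = 238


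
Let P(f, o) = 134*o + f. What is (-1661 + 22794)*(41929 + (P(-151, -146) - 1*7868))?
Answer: 303174018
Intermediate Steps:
P(f, o) = f + 134*o
(-1661 + 22794)*(41929 + (P(-151, -146) - 1*7868)) = (-1661 + 22794)*(41929 + ((-151 + 134*(-146)) - 1*7868)) = 21133*(41929 + ((-151 - 19564) - 7868)) = 21133*(41929 + (-19715 - 7868)) = 21133*(41929 - 27583) = 21133*14346 = 303174018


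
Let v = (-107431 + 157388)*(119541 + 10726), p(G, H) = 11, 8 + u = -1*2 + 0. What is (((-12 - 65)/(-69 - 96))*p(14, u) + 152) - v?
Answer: -97616225428/15 ≈ -6.5077e+9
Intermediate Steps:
u = -10 (u = -8 + (-1*2 + 0) = -8 + (-2 + 0) = -8 - 2 = -10)
v = 6507748519 (v = 49957*130267 = 6507748519)
(((-12 - 65)/(-69 - 96))*p(14, u) + 152) - v = (((-12 - 65)/(-69 - 96))*11 + 152) - 1*6507748519 = (-77/(-165)*11 + 152) - 6507748519 = (-77*(-1/165)*11 + 152) - 6507748519 = ((7/15)*11 + 152) - 6507748519 = (77/15 + 152) - 6507748519 = 2357/15 - 6507748519 = -97616225428/15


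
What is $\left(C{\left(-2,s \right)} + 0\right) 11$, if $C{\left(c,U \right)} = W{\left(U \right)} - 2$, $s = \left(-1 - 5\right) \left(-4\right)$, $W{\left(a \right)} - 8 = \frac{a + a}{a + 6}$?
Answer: $\frac{418}{5} \approx 83.6$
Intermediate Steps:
$W{\left(a \right)} = 8 + \frac{2 a}{6 + a}$ ($W{\left(a \right)} = 8 + \frac{a + a}{a + 6} = 8 + \frac{2 a}{6 + a}$)
$s = 24$ ($s = \left(-6\right) \left(-4\right) = 24$)
$C{\left(c,U \right)} = -2 + \frac{2 \left(24 + 5 U\right)}{6 + U}$ ($C{\left(c,U \right)} = \frac{2 \left(24 + 5 U\right)}{6 + U} - 2 = -2 + \frac{2 \left(24 + 5 U\right)}{6 + U}$)
$\left(C{\left(-2,s \right)} + 0\right) 11 = \left(\frac{4 \left(9 + 2 \cdot 24\right)}{6 + 24} + 0\right) 11 = \left(\frac{4 \left(9 + 48\right)}{30} + 0\right) 11 = \left(4 \cdot \frac{1}{30} \cdot 57 + 0\right) 11 = \left(\frac{38}{5} + 0\right) 11 = \frac{38}{5} \cdot 11 = \frac{418}{5}$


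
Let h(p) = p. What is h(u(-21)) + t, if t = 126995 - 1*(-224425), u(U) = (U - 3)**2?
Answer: 351996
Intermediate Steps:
u(U) = (-3 + U)**2
t = 351420 (t = 126995 + 224425 = 351420)
h(u(-21)) + t = (-3 - 21)**2 + 351420 = (-24)**2 + 351420 = 576 + 351420 = 351996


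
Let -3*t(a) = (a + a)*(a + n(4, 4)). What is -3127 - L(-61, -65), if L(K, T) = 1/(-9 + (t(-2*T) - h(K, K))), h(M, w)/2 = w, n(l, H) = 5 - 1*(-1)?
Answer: -109510664/35021 ≈ -3127.0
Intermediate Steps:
n(l, H) = 6 (n(l, H) = 5 + 1 = 6)
h(M, w) = 2*w
t(a) = -2*a*(6 + a)/3 (t(a) = -(a + a)*(a + 6)/3 = -2*a*(6 + a)/3)
L(K, T) = 1/(-9 - 2*K + 4*T*(6 - 2*T)/3) (L(K, T) = 1/(-9 + (-2*(-2*T)*(6 - 2*T)/3 - 2*K)) = 1/(-9 + (4*T*(6 - 2*T)/3 - 2*K)) = 1/(-9 + (-2*K + 4*T*(6 - 2*T)/3)) = 1/(-9 - 2*K + 4*T*(6 - 2*T)/3))
-3127 - L(-61, -65) = -3127 - (-3)/(27 + 6*(-61) + 8*(-65)*(-3 - 65)) = -3127 - (-3)/(27 - 366 + 8*(-65)*(-68)) = -3127 - (-3)/(27 - 366 + 35360) = -3127 - (-3)/35021 = -3127 - 1*(-3/35021) = -3127 + 3/35021 = -109510664/35021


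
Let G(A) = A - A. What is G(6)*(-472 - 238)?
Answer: 0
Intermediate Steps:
G(A) = 0
G(6)*(-472 - 238) = 0*(-472 - 238) = 0*(-710) = 0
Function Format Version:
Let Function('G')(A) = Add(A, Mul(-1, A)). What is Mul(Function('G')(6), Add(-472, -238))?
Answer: 0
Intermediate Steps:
Function('G')(A) = 0
Mul(Function('G')(6), Add(-472, -238)) = Mul(0, Add(-472, -238)) = Mul(0, -710) = 0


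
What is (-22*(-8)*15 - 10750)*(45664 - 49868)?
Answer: 34094440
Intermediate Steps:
(-22*(-8)*15 - 10750)*(45664 - 49868) = (176*15 - 10750)*(-4204) = (2640 - 10750)*(-4204) = -8110*(-4204) = 34094440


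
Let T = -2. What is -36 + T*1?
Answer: -38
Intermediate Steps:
-36 + T*1 = -36 - 2*1 = -36 - 2 = -38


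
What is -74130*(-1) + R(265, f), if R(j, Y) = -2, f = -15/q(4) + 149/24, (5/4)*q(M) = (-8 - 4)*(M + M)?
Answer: 74128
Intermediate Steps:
q(M) = -96*M/5 (q(M) = 4*((-8 - 4)*(M + M))/5 = 4*(-24*M)/5 = -96*M/5)
f = 2459/384 (f = -15/((-96/5*4)) + 149/24 = -15/(-384/5) + 149*(1/24) = -15*(-5/384) + 149/24 = 25/128 + 149/24 = 2459/384 ≈ 6.4036)
-74130*(-1) + R(265, f) = -74130*(-1) - 2 = -12355*(-6) - 2 = 74130 - 2 = 74128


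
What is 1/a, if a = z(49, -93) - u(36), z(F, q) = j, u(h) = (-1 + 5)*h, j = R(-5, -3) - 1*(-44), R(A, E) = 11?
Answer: -1/89 ≈ -0.011236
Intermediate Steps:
j = 55 (j = 11 - 1*(-44) = 11 + 44 = 55)
u(h) = 4*h
z(F, q) = 55
a = -89 (a = 55 - 4*36 = 55 - 1*144 = 55 - 144 = -89)
1/a = 1/(-89) = -1/89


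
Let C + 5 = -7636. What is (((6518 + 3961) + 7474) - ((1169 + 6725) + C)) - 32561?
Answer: -14861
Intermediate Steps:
C = -7641 (C = -5 - 7636 = -7641)
(((6518 + 3961) + 7474) - ((1169 + 6725) + C)) - 32561 = (((6518 + 3961) + 7474) - ((1169 + 6725) - 7641)) - 32561 = ((10479 + 7474) - (7894 - 7641)) - 32561 = (17953 - 1*253) - 32561 = (17953 - 253) - 32561 = 17700 - 32561 = -14861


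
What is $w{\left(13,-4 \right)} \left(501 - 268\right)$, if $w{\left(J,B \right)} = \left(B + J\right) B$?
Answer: $-8388$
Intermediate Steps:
$w{\left(J,B \right)} = B \left(B + J\right)$
$w{\left(13,-4 \right)} \left(501 - 268\right) = - 4 \left(-4 + 13\right) \left(501 - 268\right) = \left(-4\right) 9 \cdot 233 = \left(-36\right) 233 = -8388$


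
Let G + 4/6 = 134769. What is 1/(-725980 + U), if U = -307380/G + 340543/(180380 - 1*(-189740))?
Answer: -29928273320/21727368588697437 ≈ -1.3774e-6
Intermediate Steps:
G = 404305/3 (G = -⅔ + 134769 = 404305/3 ≈ 1.3477e+5)
U = -40723843837/29928273320 (U = -307380/404305/3 + 340543/(180380 - 1*(-189740)) = -307380*3/404305 + 340543/(180380 + 189740) = -184428/80861 + 340543/370120 = -40723843837/29928273320 ≈ -1.3607)
1/(-725980 + U) = 1/(-725980 - 40723843837/29928273320) = 1/(-21727368588697437/29928273320) = -29928273320/21727368588697437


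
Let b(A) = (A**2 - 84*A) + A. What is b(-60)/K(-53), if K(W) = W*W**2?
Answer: -8580/148877 ≈ -0.057631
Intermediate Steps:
K(W) = W**3
b(A) = A**2 - 83*A
b(-60)/K(-53) = (-60*(-83 - 60))/((-53)**3) = -60*(-143)/(-148877) = 8580*(-1/148877) = -8580/148877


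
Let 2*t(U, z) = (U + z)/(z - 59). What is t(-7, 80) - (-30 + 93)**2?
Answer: -166625/42 ≈ -3967.3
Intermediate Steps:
t(U, z) = (U + z)/(2*(-59 + z)) (t(U, z) = ((U + z)/(z - 59))/2 = ((U + z)/(-59 + z))/2 = (U + z)/(2*(-59 + z)))
t(-7, 80) - (-30 + 93)**2 = (-7 + 80)/(2*(-59 + 80)) - (-30 + 93)**2 = (1/2)*73/21 - 1*63**2 = (1/2)*(1/21)*73 - 1*3969 = 73/42 - 3969 = -166625/42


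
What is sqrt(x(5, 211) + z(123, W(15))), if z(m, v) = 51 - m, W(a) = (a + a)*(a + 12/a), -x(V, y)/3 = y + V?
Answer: 12*I*sqrt(5) ≈ 26.833*I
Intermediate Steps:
x(V, y) = -3*V - 3*y (x(V, y) = -3*(y + V) = -3*(V + y) = -3*V - 3*y)
W(a) = 2*a*(a + 12/a) (W(a) = (2*a)*(a + 12/a) = 2*a*(a + 12/a))
sqrt(x(5, 211) + z(123, W(15))) = sqrt((-3*5 - 3*211) + (51 - 1*123)) = sqrt((-15 - 633) + (51 - 123)) = sqrt(-648 - 72) = sqrt(-720) = 12*I*sqrt(5)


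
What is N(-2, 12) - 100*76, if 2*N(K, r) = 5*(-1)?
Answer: -15205/2 ≈ -7602.5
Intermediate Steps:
N(K, r) = -5/2 (N(K, r) = (5*(-1))/2 = (½)*(-5) = -5/2)
N(-2, 12) - 100*76 = -5/2 - 100*76 = -5/2 - 7600 = -15205/2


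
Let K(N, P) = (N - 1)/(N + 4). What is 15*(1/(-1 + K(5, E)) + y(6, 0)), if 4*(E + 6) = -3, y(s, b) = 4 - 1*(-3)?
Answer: 78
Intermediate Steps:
y(s, b) = 7 (y(s, b) = 4 + 3 = 7)
E = -27/4 (E = -6 + (¼)*(-3) = -6 - ¾ = -27/4 ≈ -6.7500)
K(N, P) = (-1 + N)/(4 + N)
15*(1/(-1 + K(5, E)) + y(6, 0)) = 15*(1/(-1 + (-1 + 5)/(4 + 5)) + 7) = 15*(1/(-1 + 4/9) + 7) = 15*(1/(-5/9) + 7) = 15*(-9/5 + 7) = 15*(26/5) = 78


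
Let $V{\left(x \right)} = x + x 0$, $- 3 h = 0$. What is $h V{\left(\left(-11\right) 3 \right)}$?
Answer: $0$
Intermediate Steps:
$h = 0$ ($h = \left(- \frac{1}{3}\right) 0 = 0$)
$V{\left(x \right)} = x$ ($V{\left(x \right)} = x + 0 = x$)
$h V{\left(\left(-11\right) 3 \right)} = 0 \left(\left(-11\right) 3\right) = 0 \left(-33\right) = 0$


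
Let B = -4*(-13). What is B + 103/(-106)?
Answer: 5409/106 ≈ 51.028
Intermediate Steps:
B = 52
B + 103/(-106) = 52 + 103/(-106) = 52 + 103*(-1/106) = 52 - 103/106 = 5409/106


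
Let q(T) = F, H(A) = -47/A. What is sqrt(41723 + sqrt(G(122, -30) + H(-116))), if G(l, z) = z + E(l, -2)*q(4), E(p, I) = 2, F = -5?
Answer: sqrt(140356172 + 58*I*sqrt(133197))/58 ≈ 204.26 + 0.015403*I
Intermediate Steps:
q(T) = -5
G(l, z) = -10 + z (G(l, z) = z + 2*(-5) = z - 10 = -10 + z)
sqrt(41723 + sqrt(G(122, -30) + H(-116))) = sqrt(41723 + sqrt((-10 - 30) - 47/(-116))) = sqrt(41723 + sqrt(-40 - 47*(-1/116))) = sqrt(41723 + sqrt(-40 + 47/116)) = sqrt(41723 + sqrt(-4593/116)) = sqrt(41723 + I*sqrt(133197)/58)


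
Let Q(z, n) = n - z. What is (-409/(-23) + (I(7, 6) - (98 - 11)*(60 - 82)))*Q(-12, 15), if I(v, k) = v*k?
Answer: 1225719/23 ≈ 53292.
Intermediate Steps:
I(v, k) = k*v
(-409/(-23) + (I(7, 6) - (98 - 11)*(60 - 82)))*Q(-12, 15) = (-409/(-23) + (6*7 - (98 - 11)*(60 - 82)))*(15 - 1*(-12)) = (-409*(-1/23) + (42 - 87*(-22)))*(15 + 12) = (409/23 + (42 - 1*(-1914)))*27 = (409/23 + (42 + 1914))*27 = (409/23 + 1956)*27 = (45397/23)*27 = 1225719/23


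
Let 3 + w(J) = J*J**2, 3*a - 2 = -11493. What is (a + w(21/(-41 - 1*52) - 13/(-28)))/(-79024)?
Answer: 7520651758771/155038457570304 ≈ 0.048508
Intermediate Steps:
a = -11491/3 (a = 2/3 + (1/3)*(-11493) = 2/3 - 3831 = -11491/3 ≈ -3830.3)
w(J) = -3 + J**3 (w(J) = -3 + J*J**2 = -3 + J**3)
(a + w(21/(-41 - 1*52) - 13/(-28)))/(-79024) = (-11491/3 + (-3 + (21/(-41 - 1*52) - 13/(-28))**3))/(-79024) = (-11491/3 + (-3 + (21/(-41 - 52) - 13*(-1/28))**3))*(-1/79024) = (-11491/3 + (-3 + (21/(-93) + 13/28)**3))*(-1/79024) = (-11491/3 + (-3 + (21*(-1/93) + 13/28)**3))*(-1/79024) = (-11491/3 + (-3 + (-7/31 + 13/28)**3))*(-1/79024) = (-11491/3 + (-3 + (207/868)**3))*(-1/79024) = (-11491/3 + (-3 + 8869743/653972032))*(-1/79024) = (-11491/3 - 1953046353/653972032)*(-1/79024) = -7520651758771/1961916096*(-1/79024) = 7520651758771/155038457570304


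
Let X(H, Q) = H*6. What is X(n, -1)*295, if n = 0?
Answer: 0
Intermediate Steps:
X(H, Q) = 6*H
X(n, -1)*295 = (6*0)*295 = 0*295 = 0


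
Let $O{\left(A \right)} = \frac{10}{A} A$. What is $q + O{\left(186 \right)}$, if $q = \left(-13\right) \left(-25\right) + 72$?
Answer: $407$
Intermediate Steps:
$q = 397$ ($q = 325 + 72 = 397$)
$O{\left(A \right)} = 10$
$q + O{\left(186 \right)} = 397 + 10 = 407$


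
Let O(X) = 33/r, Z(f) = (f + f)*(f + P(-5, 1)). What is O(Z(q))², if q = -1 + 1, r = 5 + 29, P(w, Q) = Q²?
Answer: 1089/1156 ≈ 0.94204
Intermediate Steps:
r = 34
q = 0
Z(f) = 2*f*(1 + f) (Z(f) = (f + f)*(f + 1²) = (2*f)*(f + 1) = (2*f)*(1 + f) = 2*f*(1 + f))
O(X) = 33/34
O(Z(q))² = (33/34)² = 1089/1156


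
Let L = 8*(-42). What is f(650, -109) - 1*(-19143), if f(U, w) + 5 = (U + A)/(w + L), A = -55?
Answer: 1703163/89 ≈ 19137.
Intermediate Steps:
L = -336
f(U, w) = -5 + (-55 + U)/(-336 + w) (f(U, w) = -5 + (U - 55)/(w - 336) = -5 + (-55 + U)/(-336 + w))
f(650, -109) - 1*(-19143) = (1625 + 650 - 5*(-109))/(-336 - 109) - 1*(-19143) = (1625 + 650 + 545)/(-445) + 19143 = -1/445*2820 + 19143 = -564/89 + 19143 = 1703163/89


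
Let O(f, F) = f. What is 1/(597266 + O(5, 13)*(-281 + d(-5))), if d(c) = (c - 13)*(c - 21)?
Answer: 1/598201 ≈ 1.6717e-6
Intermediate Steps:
d(c) = (-21 + c)*(-13 + c) (d(c) = (-13 + c)*(-21 + c) = (-21 + c)*(-13 + c))
1/(597266 + O(5, 13)*(-281 + d(-5))) = 1/(597266 + 5*(-281 + (273 + (-5)² - 34*(-5)))) = 1/(597266 + 5*(-281 + (273 + 25 + 170))) = 1/(597266 + 5*(-281 + 468)) = 1/(597266 + 5*187) = 1/(597266 + 935) = 1/598201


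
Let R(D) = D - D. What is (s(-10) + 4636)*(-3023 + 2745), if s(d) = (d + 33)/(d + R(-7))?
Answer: -6440843/5 ≈ -1.2882e+6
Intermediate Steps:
R(D) = 0
s(d) = (33 + d)/d (s(d) = (d + 33)/(d + 0) = (33 + d)/d)
(s(-10) + 4636)*(-3023 + 2745) = ((33 - 10)/(-10) + 4636)*(-3023 + 2745) = (-⅒*23 + 4636)*(-278) = (-23/10 + 4636)*(-278) = (46337/10)*(-278) = -6440843/5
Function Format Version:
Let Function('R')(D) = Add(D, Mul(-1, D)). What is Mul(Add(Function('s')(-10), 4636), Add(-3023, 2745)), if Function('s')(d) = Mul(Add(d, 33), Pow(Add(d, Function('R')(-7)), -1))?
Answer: Rational(-6440843, 5) ≈ -1.2882e+6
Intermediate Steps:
Function('R')(D) = 0
Function('s')(d) = Mul(Pow(d, -1), Add(33, d)) (Function('s')(d) = Mul(Add(d, 33), Pow(Add(d, 0), -1)) = Mul(Add(33, d), Pow(d, -1)) = Mul(Pow(d, -1), Add(33, d)))
Mul(Add(Function('s')(-10), 4636), Add(-3023, 2745)) = Mul(Add(Mul(Pow(-10, -1), Add(33, -10)), 4636), Add(-3023, 2745)) = Mul(Add(Mul(Rational(-1, 10), 23), 4636), -278) = Mul(Add(Rational(-23, 10), 4636), -278) = Mul(Rational(46337, 10), -278) = Rational(-6440843, 5)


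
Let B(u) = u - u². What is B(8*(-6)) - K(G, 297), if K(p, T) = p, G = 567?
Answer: -2919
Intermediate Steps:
B(8*(-6)) - K(G, 297) = (8*(-6))*(1 - 8*(-6)) - 1*567 = -48*(1 - 1*(-48)) - 567 = -48*(1 + 48) - 567 = -48*49 - 567 = -2352 - 567 = -2919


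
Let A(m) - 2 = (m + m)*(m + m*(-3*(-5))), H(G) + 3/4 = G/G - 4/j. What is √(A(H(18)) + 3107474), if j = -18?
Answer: √251706134/9 ≈ 1762.8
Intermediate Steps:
H(G) = 17/36 (H(G) = -¾ + (G/G - 4/(-18)) = -¾ + (1 - 4*(-1/18)) = -¾ + (1 + 2/9) = -¾ + 11/9 = 17/36)
A(m) = 2 + 32*m² (A(m) = 2 + (m + m)*(m + m*(-3*(-5))) = 2 + (2*m)*(m + m*15) = 2 + (2*m)*(m + 15*m) = 2 + (2*m)*(16*m) = 2 + 32*m²)
√(A(H(18)) + 3107474) = √((2 + 32*(17/36)²) + 3107474) = √((2 + 32*(289/1296)) + 3107474) = √((2 + 578/81) + 3107474) = √(740/81 + 3107474) = √(251706134/81) = √251706134/9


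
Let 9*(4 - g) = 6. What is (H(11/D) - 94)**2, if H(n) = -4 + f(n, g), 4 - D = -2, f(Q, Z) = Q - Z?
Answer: 39601/4 ≈ 9900.3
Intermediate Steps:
g = 10/3 (g = 4 - 1/9*6 = 4 - 2/3 = 10/3 ≈ 3.3333)
D = 6 (D = 4 - 1*(-2) = 4 + 2 = 6)
H(n) = -22/3 + n (H(n) = -4 + (n - 1*10/3) = -4 + (n - 10/3) = -4 + (-10/3 + n) = -22/3 + n)
(H(11/D) - 94)**2 = ((-22/3 + 11/6) - 94)**2 = (-11/2 - 94)**2 = (-199/2)**2 = 39601/4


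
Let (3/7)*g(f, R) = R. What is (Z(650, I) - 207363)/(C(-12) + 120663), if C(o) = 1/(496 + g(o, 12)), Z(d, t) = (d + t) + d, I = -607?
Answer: -108295080/63227413 ≈ -1.7128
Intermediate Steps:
g(f, R) = 7*R/3
Z(d, t) = t + 2*d
C(o) = 1/524 (C(o) = 1/(496 + (7/3)*12) = 1/(496 + 28) = 1/524)
(Z(650, I) - 207363)/(C(-12) + 120663) = ((-607 + 2*650) - 207363)/(1/524 + 120663) = ((-607 + 1300) - 207363)/(63227413/524) = (693 - 207363)*(524/63227413) = -206670*524/63227413 = -108295080/63227413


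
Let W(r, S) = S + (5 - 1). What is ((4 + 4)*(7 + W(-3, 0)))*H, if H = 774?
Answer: 68112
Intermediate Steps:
W(r, S) = 4 + S (W(r, S) = S + 4 = 4 + S)
((4 + 4)*(7 + W(-3, 0)))*H = ((4 + 4)*(7 + (4 + 0)))*774 = (8*(7 + 4))*774 = (8*11)*774 = 88*774 = 68112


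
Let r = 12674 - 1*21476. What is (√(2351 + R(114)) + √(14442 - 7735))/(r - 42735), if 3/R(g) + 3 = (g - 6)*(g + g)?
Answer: -√6707/51537 - √158351258206/422964159 ≈ -0.0025299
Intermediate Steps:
r = -8802 (r = 12674 - 21476 = -8802)
R(g) = 3/(-3 + 2*g*(-6 + g)) (R(g) = 3/(-3 + (g - 6)*(g + g)) = 3/(-3 + (-6 + g)*(2*g)) = 3/(-3 + 2*g*(-6 + g)))
(√(2351 + R(114)) + √(14442 - 7735))/(r - 42735) = (√(2351 + 3/(-3 - 12*114 + 2*114²)) + √(14442 - 7735))/(-8802 - 42735) = (√(2351 + 3/(-3 - 1368 + 2*12996)) + √6707)/(-51537) = (√(2351 + 3/(-3 - 1368 + 25992)) + √6707)*(-1/51537) = (√(2351 + 3/24621) + √6707)*(-1/51537) = (√(2351 + 3*(1/24621)) + √6707)*(-1/51537) = (√(2351 + 1/8207) + √6707)*(-1/51537) = (√(19294658/8207) + √6707)*(-1/51537) = (√158351258206/8207 + √6707)*(-1/51537) = (√6707 + √158351258206/8207)*(-1/51537) = -√6707/51537 - √158351258206/422964159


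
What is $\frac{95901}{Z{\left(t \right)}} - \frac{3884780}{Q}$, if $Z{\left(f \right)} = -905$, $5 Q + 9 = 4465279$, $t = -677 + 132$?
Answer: $- \frac{246299717}{2232635} \approx -110.32$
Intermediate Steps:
$t = -545$
$Q = 893054$ ($Q = - \frac{9}{5} + \frac{1}{5} \cdot 4465279 = - \frac{9}{5} + \frac{4465279}{5} = 893054$)
$\frac{95901}{Z{\left(t \right)}} - \frac{3884780}{Q} = \frac{95901}{-905} - \frac{3884780}{893054} = 95901 \left(- \frac{1}{905}\right) - \frac{1942390}{446527} = - \frac{95901}{905} - \frac{1942390}{446527} = - \frac{246299717}{2232635}$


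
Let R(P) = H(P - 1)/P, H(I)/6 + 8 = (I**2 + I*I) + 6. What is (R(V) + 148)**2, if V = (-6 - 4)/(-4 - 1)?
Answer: 21904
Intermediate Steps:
V = 2 (V = -10/(-5) = -10*(-1/5) = 2)
H(I) = -12 + 12*I**2 (H(I) = -48 + 6*((I**2 + I*I) + 6) = -48 + 6*((I**2 + I**2) + 6) = -48 + 6*(2*I**2 + 6) = -48 + 6*(6 + 2*I**2) = -48 + (36 + 12*I**2) = -12 + 12*I**2)
R(P) = (-12 + 12*(-1 + P)**2)/P (R(P) = (-12 + 12*(P - 1)**2)/P = (-12 + 12*(-1 + P)**2)/P)
(R(V) + 148)**2 = ((-24 + 12*2) + 148)**2 = ((-24 + 24) + 148)**2 = (0 + 148)**2 = 148**2 = 21904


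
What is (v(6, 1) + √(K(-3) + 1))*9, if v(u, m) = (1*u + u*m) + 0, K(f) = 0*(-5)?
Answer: 117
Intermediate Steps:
K(f) = 0
v(u, m) = u + m*u (v(u, m) = (u + m*u) + 0 = u + m*u)
(v(6, 1) + √(K(-3) + 1))*9 = (6*(1 + 1) + √(0 + 1))*9 = (6*2 + √1)*9 = (12 + 1)*9 = 13*9 = 117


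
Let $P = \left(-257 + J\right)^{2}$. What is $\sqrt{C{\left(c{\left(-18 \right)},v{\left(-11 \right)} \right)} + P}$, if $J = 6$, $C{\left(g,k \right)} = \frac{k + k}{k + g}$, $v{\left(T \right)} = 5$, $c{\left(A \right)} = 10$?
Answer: $\frac{\sqrt{567015}}{3} \approx 251.0$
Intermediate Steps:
$C{\left(g,k \right)} = \frac{2 k}{g + k}$
$P = 63001$ ($P = \left(-257 + 6\right)^{2} = \left(-251\right)^{2} = 63001$)
$\sqrt{C{\left(c{\left(-18 \right)},v{\left(-11 \right)} \right)} + P} = \sqrt{2 \cdot 5 \frac{1}{10 + 5} + 63001} = \sqrt{2 \cdot 5 \cdot \frac{1}{15} + 63001} = \sqrt{\frac{2}{3} + 63001} = \sqrt{\frac{189005}{3}} = \frac{\sqrt{567015}}{3}$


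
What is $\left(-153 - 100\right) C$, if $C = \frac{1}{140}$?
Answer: $- \frac{253}{140} \approx -1.8071$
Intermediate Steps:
$C = \frac{1}{140} \approx 0.0071429$
$\left(-153 - 100\right) C = \left(-153 - 100\right) \frac{1}{140} = \left(-253\right) \frac{1}{140} = - \frac{253}{140}$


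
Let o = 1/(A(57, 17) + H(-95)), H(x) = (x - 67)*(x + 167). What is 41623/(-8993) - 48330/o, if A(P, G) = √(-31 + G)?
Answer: 5069543990537/8993 - 48330*I*√14 ≈ 5.6372e+8 - 1.8083e+5*I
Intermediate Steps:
H(x) = (-67 + x)*(167 + x)
o = 1/(-11664 + I*√14) (o = 1/(√(-31 + 17) + (-11189 + (-95)² + 100*(-95))) = 1/(√(-14) + (-11189 + 9025 - 9500)) = 1/(I*√14 - 11664) = 1/(-11664 + I*√14) ≈ -8.5734e-5 - 2.75e-8*I)
41623/(-8993) - 48330/o = 41623/(-8993) - 48330/(-5832/68024455 - I*√14/136048910) = 41623*(-1/8993) - 48330/(-5832/68024455 - I*√14/136048910) = -41623/8993 - 48330/(-5832/68024455 - I*√14/136048910)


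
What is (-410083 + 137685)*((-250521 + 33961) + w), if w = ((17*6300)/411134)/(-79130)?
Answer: 95957013097554371770/1626651671 ≈ 5.8991e+10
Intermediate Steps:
w = -5355/1626651671 (w = (107100*(1/411134))*(-1/79130) = (53550/205567)*(-1/79130) = -5355/1626651671 ≈ -3.2920e-6)
(-410083 + 137685)*((-250521 + 33961) + w) = (-410083 + 137685)*((-250521 + 33961) - 5355/1626651671) = -272398*(-216560 - 5355/1626651671) = -272398*(-352267685877115/1626651671) = 95957013097554371770/1626651671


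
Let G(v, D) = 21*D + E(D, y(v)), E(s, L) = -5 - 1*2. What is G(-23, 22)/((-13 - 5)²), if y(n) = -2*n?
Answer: 455/324 ≈ 1.4043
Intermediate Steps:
E(s, L) = -7 (E(s, L) = -5 - 2 = -7)
G(v, D) = -7 + 21*D (G(v, D) = 21*D - 7 = -7 + 21*D)
G(-23, 22)/((-13 - 5)²) = (-7 + 21*22)/((-13 - 5)²) = (-7 + 462)/((-18)²) = 455/324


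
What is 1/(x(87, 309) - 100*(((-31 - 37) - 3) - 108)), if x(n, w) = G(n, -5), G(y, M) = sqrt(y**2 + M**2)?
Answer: 8950/160201203 - sqrt(7594)/320402406 ≈ 5.5595e-5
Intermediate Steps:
G(y, M) = sqrt(M**2 + y**2)
x(n, w) = sqrt(25 + n**2) (x(n, w) = sqrt((-5)**2 + n**2) = sqrt(25 + n**2))
1/(x(87, 309) - 100*(((-31 - 37) - 3) - 108)) = 1/(sqrt(25 + 87**2) - 100*(((-31 - 37) - 3) - 108)) = 1/(sqrt(25 + 7569) - 100*((-68 - 3) - 108)) = 1/(sqrt(7594) - 100*(-71 - 108)) = 1/(sqrt(7594) - 100*(-179)) = 1/(sqrt(7594) + 17900) = 1/(17900 + sqrt(7594))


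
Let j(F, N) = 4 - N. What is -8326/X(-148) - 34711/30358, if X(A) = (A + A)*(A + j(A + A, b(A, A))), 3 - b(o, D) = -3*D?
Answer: -699688181/667208124 ≈ -1.0487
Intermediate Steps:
b(o, D) = 3 + 3*D (b(o, D) = 3 - (-3)*D = 3 + 3*D)
X(A) = 2*A*(1 - 2*A) (X(A) = (A + A)*(A + (4 - (3 + 3*A))) = (2*A)*(A + (4 + (-3 - 3*A))) = (2*A)*(A + (1 - 3*A)) = (2*A)*(1 - 2*A) = 2*A*(1 - 2*A))
-8326/X(-148) - 34711/30358 = -8326*(-1/(296*(1 - 2*(-148)))) - 34711/30358 = -8326*(-1/(296*(1 + 296))) - 34711*1/30358 = -8326/(2*(-148)*297) - 34711/30358 = -8326/(-87912) - 34711/30358 = -8326*(-1/87912) - 34711/30358 = 4163/43956 - 34711/30358 = -699688181/667208124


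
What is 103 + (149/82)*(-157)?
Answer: -14947/82 ≈ -182.28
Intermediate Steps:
103 + (149/82)*(-157) = 103 - 23393/82 = -14947/82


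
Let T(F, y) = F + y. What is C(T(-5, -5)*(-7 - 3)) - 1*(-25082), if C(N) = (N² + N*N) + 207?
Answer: 45289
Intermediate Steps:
C(N) = 207 + 2*N² (C(N) = (N² + N²) + 207 = 2*N² + 207 = 207 + 2*N²)
C(T(-5, -5)*(-7 - 3)) - 1*(-25082) = (207 + 2*((-5 - 5)*(-7 - 3))²) - 1*(-25082) = (207 + 2*(-10*(-10))²) + 25082 = (207 + 2*100²) + 25082 = (207 + 2*10000) + 25082 = (207 + 20000) + 25082 = 20207 + 25082 = 45289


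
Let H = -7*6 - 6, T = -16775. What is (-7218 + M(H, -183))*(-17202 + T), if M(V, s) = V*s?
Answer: -53207982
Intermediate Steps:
H = -48 (H = -42 - 6 = -48)
(-7218 + M(H, -183))*(-17202 + T) = (-7218 - 48*(-183))*(-17202 - 16775) = (-7218 + 8784)*(-33977) = 1566*(-33977) = -53207982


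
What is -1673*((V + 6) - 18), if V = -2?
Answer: 23422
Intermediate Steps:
-1673*((V + 6) - 18) = -1673*((-2 + 6) - 18) = -1673*(4 - 18) = -1673*(-14) = 23422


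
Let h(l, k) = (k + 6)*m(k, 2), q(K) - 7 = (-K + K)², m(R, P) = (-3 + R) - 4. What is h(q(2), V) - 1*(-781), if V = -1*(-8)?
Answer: 795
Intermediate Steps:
m(R, P) = -7 + R
V = 8
q(K) = 7 (q(K) = 7 + (-K + K)² = 7 + 0² = 7 + 0 = 7)
h(l, k) = (-7 + k)*(6 + k) (h(l, k) = (k + 6)*(-7 + k) = (6 + k)*(-7 + k) = (-7 + k)*(6 + k))
h(q(2), V) - 1*(-781) = (-7 + 8)*(6 + 8) - 1*(-781) = 1*14 + 781 = 14 + 781 = 795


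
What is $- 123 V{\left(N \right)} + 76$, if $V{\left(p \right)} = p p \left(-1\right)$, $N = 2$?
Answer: $568$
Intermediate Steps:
$V{\left(p \right)} = - p^{2}$ ($V{\left(p \right)} = p^{2} \left(-1\right) = - p^{2}$)
$- 123 V{\left(N \right)} + 76 = - 123 \left(- 2^{2}\right) + 76 = - 123 \left(\left(-1\right) 4\right) + 76 = \left(-123\right) \left(-4\right) + 76 = 492 + 76 = 568$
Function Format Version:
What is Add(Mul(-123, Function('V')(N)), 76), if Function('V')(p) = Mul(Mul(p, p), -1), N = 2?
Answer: 568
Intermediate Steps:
Function('V')(p) = Mul(-1, Pow(p, 2)) (Function('V')(p) = Mul(Pow(p, 2), -1) = Mul(-1, Pow(p, 2)))
Add(Mul(-123, Function('V')(N)), 76) = Add(Mul(-123, Mul(-1, Pow(2, 2))), 76) = Add(Mul(-123, Mul(-1, 4)), 76) = Add(Mul(-123, -4), 76) = Add(492, 76) = 568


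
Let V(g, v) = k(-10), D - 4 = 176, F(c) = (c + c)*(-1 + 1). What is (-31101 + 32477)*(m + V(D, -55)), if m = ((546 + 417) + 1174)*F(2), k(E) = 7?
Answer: 9632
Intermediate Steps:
F(c) = 0 (F(c) = (2*c)*0 = 0)
D = 180 (D = 4 + 176 = 180)
V(g, v) = 7
m = 0 (m = ((546 + 417) + 1174)*0 = (963 + 1174)*0 = 2137*0 = 0)
(-31101 + 32477)*(m + V(D, -55)) = (-31101 + 32477)*(0 + 7) = 1376*7 = 9632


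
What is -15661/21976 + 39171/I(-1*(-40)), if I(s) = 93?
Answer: 286455141/681256 ≈ 420.48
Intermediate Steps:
-15661/21976 + 39171/I(-1*(-40)) = -15661/21976 + 39171/93 = -15661*1/21976 + 39171*(1/93) = -15661/21976 + 13057/31 = 286455141/681256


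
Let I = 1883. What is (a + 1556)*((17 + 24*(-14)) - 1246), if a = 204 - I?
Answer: 192495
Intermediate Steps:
a = -1679 (a = 204 - 1*1883 = 204 - 1883 = -1679)
(a + 1556)*((17 + 24*(-14)) - 1246) = (-1679 + 1556)*((17 + 24*(-14)) - 1246) = -123*((17 - 336) - 1246) = -123*(-319 - 1246) = -123*(-1565) = 192495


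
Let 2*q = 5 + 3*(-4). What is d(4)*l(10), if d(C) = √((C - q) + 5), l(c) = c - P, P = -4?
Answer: 35*√2 ≈ 49.497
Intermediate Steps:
q = -7/2 (q = (5 + 3*(-4))/2 = (5 - 12)/2 = (½)*(-7) = -7/2 ≈ -3.5000)
l(c) = 4 + c (l(c) = c - 1*(-4) = c + 4 = 4 + c)
d(C) = √(17/2 + C) (d(C) = √((C - 1*(-7/2)) + 5) = √((C + 7/2) + 5) = √((7/2 + C) + 5) = √(17/2 + C))
d(4)*l(10) = (√(34 + 4*4)/2)*(4 + 10) = (√(34 + 16)/2)*14 = (√50/2)*14 = ((5*√2)/2)*14 = (5*√2/2)*14 = 35*√2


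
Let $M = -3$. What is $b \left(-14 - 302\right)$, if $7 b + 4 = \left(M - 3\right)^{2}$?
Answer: $- \frac{10112}{7} \approx -1444.6$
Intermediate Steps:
$b = \frac{32}{7}$ ($b = - \frac{4}{7} + \frac{\left(-3 - 3\right)^{2}}{7} = - \frac{4}{7} + \frac{\left(-6\right)^{2}}{7} = - \frac{4}{7} + \frac{1}{7} \cdot 36 = - \frac{4}{7} + \frac{36}{7} = \frac{32}{7} \approx 4.5714$)
$b \left(-14 - 302\right) = \frac{32 \left(-14 - 302\right)}{7} = \frac{32}{7} \left(-316\right) = - \frac{10112}{7}$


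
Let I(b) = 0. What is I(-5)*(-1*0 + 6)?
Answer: 0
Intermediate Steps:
I(-5)*(-1*0 + 6) = 0*(-1*0 + 6) = 0*(0 + 6) = 0*6 = 0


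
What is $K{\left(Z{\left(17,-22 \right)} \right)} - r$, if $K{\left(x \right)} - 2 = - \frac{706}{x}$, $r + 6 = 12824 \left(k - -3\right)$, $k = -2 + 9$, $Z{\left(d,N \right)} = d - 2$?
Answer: $- \frac{1924186}{15} \approx -1.2828 \cdot 10^{5}$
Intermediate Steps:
$Z{\left(d,N \right)} = -2 + d$
$k = 7$
$r = 128234$ ($r = -6 + 12824 \left(7 - -3\right) = -6 + 12824 \left(7 + 3\right) = -6 + 12824 \cdot 10 = -6 + 128240 = 128234$)
$K{\left(x \right)} = 2 - \frac{706}{x}$
$K{\left(Z{\left(17,-22 \right)} \right)} - r = \left(2 - \frac{706}{-2 + 17}\right) - 128234 = \left(2 - \frac{706}{15}\right) - 128234 = - \frac{676}{15} - 128234 = - \frac{1924186}{15}$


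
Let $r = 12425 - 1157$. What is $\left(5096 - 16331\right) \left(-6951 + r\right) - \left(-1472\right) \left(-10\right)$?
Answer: $-48516215$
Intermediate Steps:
$r = 11268$
$\left(5096 - 16331\right) \left(-6951 + r\right) - \left(-1472\right) \left(-10\right) = \left(5096 - 16331\right) \left(-6951 + 11268\right) - \left(-1472\right) \left(-10\right) = \left(-11235\right) 4317 - 14720 = -48501495 - 14720 = -48516215$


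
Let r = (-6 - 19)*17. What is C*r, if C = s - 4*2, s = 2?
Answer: 2550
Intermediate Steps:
r = -425 (r = -25*17 = -425)
C = -6 (C = 2 - 4*2 = 2 - 8 = -6)
C*r = -6*(-425) = 2550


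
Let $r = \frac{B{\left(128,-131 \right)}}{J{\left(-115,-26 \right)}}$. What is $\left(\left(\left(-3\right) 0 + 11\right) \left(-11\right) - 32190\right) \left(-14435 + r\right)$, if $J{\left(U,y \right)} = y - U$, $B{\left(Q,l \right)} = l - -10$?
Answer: $\frac{41514335996}{89} \approx 4.6645 \cdot 10^{8}$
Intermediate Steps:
$B{\left(Q,l \right)} = 10 + l$ ($B{\left(Q,l \right)} = l + 10 = 10 + l$)
$r = - \frac{121}{89}$ ($r = \frac{10 - 131}{-26 - -115} = - \frac{121}{-26 + 115} = - \frac{121}{89} \approx -1.3596$)
$\left(\left(\left(-3\right) 0 + 11\right) \left(-11\right) - 32190\right) \left(-14435 + r\right) = \left(\left(\left(-3\right) 0 + 11\right) \left(-11\right) - 32190\right) \left(-14435 - \frac{121}{89}\right) = \left(\left(0 + 11\right) \left(-11\right) - 32190\right) \left(- \frac{1284836}{89}\right) = \left(11 \left(-11\right) - 32190\right) \left(- \frac{1284836}{89}\right) = \left(-121 - 32190\right) \left(- \frac{1284836}{89}\right) = \left(-32311\right) \left(- \frac{1284836}{89}\right) = \frac{41514335996}{89}$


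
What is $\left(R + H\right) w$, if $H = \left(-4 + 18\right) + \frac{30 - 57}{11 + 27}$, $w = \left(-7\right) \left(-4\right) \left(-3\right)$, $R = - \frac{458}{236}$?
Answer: $- \frac{1068648}{1121} \approx -953.3$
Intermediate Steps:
$R = - \frac{229}{118}$ ($R = \left(-458\right) \frac{1}{236} = - \frac{229}{118} \approx -1.9407$)
$w = -84$ ($w = 28 \left(-3\right) = -84$)
$H = \frac{505}{38}$ ($H = 14 - \frac{27}{38} = \frac{505}{38} \approx 13.289$)
$\left(R + H\right) w = \left(- \frac{229}{118} + \frac{505}{38}\right) \left(-84\right) = \frac{12722}{1121} \left(-84\right) = - \frac{1068648}{1121}$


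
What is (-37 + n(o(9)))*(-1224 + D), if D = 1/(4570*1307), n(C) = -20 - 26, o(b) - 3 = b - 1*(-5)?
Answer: 606807999997/5972990 ≈ 1.0159e+5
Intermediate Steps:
o(b) = 8 + b (o(b) = 3 + (b - 1*(-5)) = 3 + (b + 5) = 3 + (5 + b) = 8 + b)
n(C) = -46
D = 1/5972990 (D = (1/4570)*(1/1307) = 1/5972990 ≈ 1.6742e-7)
(-37 + n(o(9)))*(-1224 + D) = (-37 - 46)*(-1224 + 1/5972990) = -83*(-7310939759/5972990) = 606807999997/5972990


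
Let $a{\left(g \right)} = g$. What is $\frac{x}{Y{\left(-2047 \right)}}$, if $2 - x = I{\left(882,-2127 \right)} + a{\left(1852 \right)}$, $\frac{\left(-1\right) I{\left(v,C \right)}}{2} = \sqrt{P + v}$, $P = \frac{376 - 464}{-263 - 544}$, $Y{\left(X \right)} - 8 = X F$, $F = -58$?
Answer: $- \frac{925}{59367} + \frac{\sqrt{574472634}}{47909169} \approx -0.015081$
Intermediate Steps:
$Y{\left(X \right)} = 8 - 58 X$ ($Y{\left(X \right)} = 8 + X \left(-58\right) = 8 - 58 X$)
$P = \frac{88}{807}$ ($P = - \frac{88}{-807} = \left(-88\right) \left(- \frac{1}{807}\right) = \frac{88}{807} \approx 0.10905$)
$I{\left(v,C \right)} = - 2 \sqrt{\frac{88}{807} + v}$
$x = -1850 + \frac{2 \sqrt{574472634}}{807}$ ($x = 2 - \left(- \frac{2 \sqrt{71016 + 651249 \cdot 882}}{807} + 1852\right) = 2 - \left(- \frac{2 \sqrt{71016 + 574401618}}{807} + 1852\right) = 2 - \left(- \frac{2 \sqrt{574472634}}{807} + 1852\right) = 2 - \left(1852 - \frac{2 \sqrt{574472634}}{807}\right) = -1850 + \frac{2 \sqrt{574472634}}{807} \approx -1790.6$)
$\frac{x}{Y{\left(-2047 \right)}} = \frac{-1850 + \frac{2 \sqrt{574472634}}{807}}{8 - -118726} = \frac{-1850 + \frac{2 \sqrt{574472634}}{807}}{8 + 118726} = \frac{-1850 + \frac{2 \sqrt{574472634}}{807}}{118734} = \left(-1850 + \frac{2 \sqrt{574472634}}{807}\right) \frac{1}{118734} = - \frac{925}{59367} + \frac{\sqrt{574472634}}{47909169}$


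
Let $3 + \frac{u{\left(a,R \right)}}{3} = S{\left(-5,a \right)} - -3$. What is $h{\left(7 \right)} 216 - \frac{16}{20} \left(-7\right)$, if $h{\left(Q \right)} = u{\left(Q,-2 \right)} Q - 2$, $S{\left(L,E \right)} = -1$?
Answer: $- \frac{139104}{5} \approx -27821.0$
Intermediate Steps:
$u{\left(a,R \right)} = -3$ ($u{\left(a,R \right)} = -9 + 3 \left(-1 - -3\right) = -9 + 3 \left(-1 + 3\right) = -9 + 3 \cdot 2 = -9 + 6 = -3$)
$h{\left(Q \right)} = -2 - 3 Q$ ($h{\left(Q \right)} = - 3 Q - 2 = -2 - 3 Q$)
$h{\left(7 \right)} 216 - \frac{16}{20} \left(-7\right) = \left(-2 - 21\right) 216 - \frac{16}{20} \left(-7\right) = \left(-2 - 21\right) 216 \left(-16\right) \frac{1}{20} \left(-7\right) = \left(-23\right) 216 \left(\left(- \frac{4}{5}\right) \left(-7\right)\right) = \left(-4968\right) \frac{28}{5} = - \frac{139104}{5}$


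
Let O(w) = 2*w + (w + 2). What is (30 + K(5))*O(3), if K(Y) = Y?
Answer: 385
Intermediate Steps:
O(w) = 2 + 3*w (O(w) = 2*w + (2 + w) = 2 + 3*w)
(30 + K(5))*O(3) = (30 + 5)*(2 + 3*3) = 35*(2 + 9) = 35*11 = 385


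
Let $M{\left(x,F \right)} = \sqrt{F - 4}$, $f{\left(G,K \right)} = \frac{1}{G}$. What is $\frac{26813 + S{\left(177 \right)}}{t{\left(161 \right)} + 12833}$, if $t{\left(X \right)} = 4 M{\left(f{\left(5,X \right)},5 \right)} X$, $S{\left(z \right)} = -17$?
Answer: $\frac{26796}{13477} \approx 1.9883$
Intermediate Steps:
$M{\left(x,F \right)} = \sqrt{-4 + F}$
$t{\left(X \right)} = 4 X$ ($t{\left(X \right)} = 4 \sqrt{-4 + 5} X = 4 \sqrt{1} X = 4 \cdot 1 X = 4 X$)
$\frac{26813 + S{\left(177 \right)}}{t{\left(161 \right)} + 12833} = \frac{26813 - 17}{4 \cdot 161 + 12833} = \frac{26796}{644 + 12833} = \frac{26796}{13477}$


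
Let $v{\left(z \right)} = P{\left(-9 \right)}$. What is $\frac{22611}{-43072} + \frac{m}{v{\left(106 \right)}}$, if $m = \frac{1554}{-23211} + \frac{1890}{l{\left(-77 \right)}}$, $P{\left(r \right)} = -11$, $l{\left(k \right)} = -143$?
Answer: $\frac{357846680377}{524199204672} \approx 0.68265$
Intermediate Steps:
$v{\left(z \right)} = -11$
$m = - \frac{14697004}{1106391}$ ($m = \frac{1554}{-23211} + \frac{1890}{-143} = 1554 \left(- \frac{1}{23211}\right) + 1890 \left(- \frac{1}{143}\right) = - \frac{518}{7737} - \frac{1890}{143} = - \frac{14697004}{1106391} \approx -13.284$)
$\frac{22611}{-43072} + \frac{m}{v{\left(106 \right)}} = \frac{22611}{-43072} - \frac{14697004}{1106391 \left(-11\right)} = 22611 \left(- \frac{1}{43072}\right) - - \frac{14697004}{12170301} = - \frac{22611}{43072} + \frac{14697004}{12170301} = \frac{357846680377}{524199204672}$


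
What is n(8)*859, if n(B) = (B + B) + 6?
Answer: 18898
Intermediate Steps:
n(B) = 6 + 2*B (n(B) = 2*B + 6 = 6 + 2*B)
n(8)*859 = (6 + 2*8)*859 = (6 + 16)*859 = 22*859 = 18898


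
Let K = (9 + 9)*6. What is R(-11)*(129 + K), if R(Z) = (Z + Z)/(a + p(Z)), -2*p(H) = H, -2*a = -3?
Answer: -5214/7 ≈ -744.86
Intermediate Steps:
a = 3/2 (a = -½*(-3) = 3/2 ≈ 1.5000)
p(H) = -H/2
R(Z) = 2*Z/(3/2 - Z/2) (R(Z) = (Z + Z)/(3/2 - Z/2) = (2*Z)/(3/2 - Z/2) = 2*Z/(3/2 - Z/2))
K = 108 (K = 18*6 = 108)
R(-11)*(129 + K) = (-4*(-11)/(-3 - 11))*(129 + 108) = -4*(-11)/(-14)*237 = -4*(-11)*(-1/14)*237 = -22/7*237 = -5214/7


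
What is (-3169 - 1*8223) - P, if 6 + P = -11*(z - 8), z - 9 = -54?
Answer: -11969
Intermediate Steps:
z = -45 (z = 9 - 54 = -45)
P = 577 (P = -6 - 11*(-45 - 8) = -6 - 11*(-53) = -6 + 583 = 577)
(-3169 - 1*8223) - P = (-3169 - 1*8223) - 1*577 = (-3169 - 8223) - 577 = -11392 - 577 = -11969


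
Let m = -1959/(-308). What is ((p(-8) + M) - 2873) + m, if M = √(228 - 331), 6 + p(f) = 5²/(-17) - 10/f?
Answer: -3760574/1309 + I*√103 ≈ -2872.9 + 10.149*I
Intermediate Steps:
p(f) = -127/17 - 10/f (p(f) = -6 + (5²/(-17) - 10/f) = -6 + (25*(-1/17) - 10/f) = -6 + (-25/17 - 10/f) = -127/17 - 10/f)
m = 1959/308 (m = -1959*(-1/308) = 1959/308 ≈ 6.3604)
M = I*√103 (M = √(-103) = I*√103 ≈ 10.149*I)
((p(-8) + M) - 2873) + m = (((-127/17 - 10/(-8)) + I*√103) - 2873) + 1959/308 = (((-127/17 - 10*(-⅛)) + I*√103) - 2873) + 1959/308 = (((-127/17 + 5/4) + I*√103) - 2873) + 1959/308 = ((-423/68 + I*√103) - 2873) + 1959/308 = (-195787/68 + I*√103) + 1959/308 = -3760574/1309 + I*√103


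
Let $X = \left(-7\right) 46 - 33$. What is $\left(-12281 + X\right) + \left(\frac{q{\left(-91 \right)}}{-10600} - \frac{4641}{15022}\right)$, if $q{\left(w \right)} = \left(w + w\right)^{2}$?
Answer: $- \frac{17969799094}{1421725} \approx -12639.0$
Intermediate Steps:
$q{\left(w \right)} = 4 w^{2}$ ($q{\left(w \right)} = \left(2 w\right)^{2} = 4 w^{2}$)
$X = -355$ ($X = -322 - 33 = -355$)
$\left(-12281 + X\right) + \left(\frac{q{\left(-91 \right)}}{-10600} - \frac{4641}{15022}\right) = \left(-12281 - 355\right) + \left(\frac{4 \left(-91\right)^{2}}{-10600} - \frac{4641}{15022}\right) = -12636 + \left(4 \cdot 8281 \left(- \frac{1}{10600}\right) - \frac{663}{2146}\right) = -12636 + \left(33124 \left(- \frac{1}{10600}\right) - \frac{663}{2146}\right) = -12636 - \frac{4881994}{1421725} = - \frac{17969799094}{1421725}$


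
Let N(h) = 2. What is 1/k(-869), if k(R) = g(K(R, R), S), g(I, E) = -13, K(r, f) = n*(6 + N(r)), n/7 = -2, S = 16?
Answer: -1/13 ≈ -0.076923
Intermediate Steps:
n = -14 (n = 7*(-2) = -14)
K(r, f) = -112 (K(r, f) = -14*(6 + 2) = -14*8 = -112)
k(R) = -13
1/k(-869) = 1/(-13) = -1/13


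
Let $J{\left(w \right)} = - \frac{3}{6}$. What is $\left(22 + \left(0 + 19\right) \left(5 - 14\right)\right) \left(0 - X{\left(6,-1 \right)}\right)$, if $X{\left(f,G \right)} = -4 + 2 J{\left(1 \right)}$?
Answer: $-745$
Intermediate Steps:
$J{\left(w \right)} = - \frac{1}{2}$ ($J{\left(w \right)} = \left(-3\right) \frac{1}{6} = - \frac{1}{2}$)
$X{\left(f,G \right)} = -5$ ($X{\left(f,G \right)} = -4 + 2 \left(- \frac{1}{2}\right) = -4 - 1 = -5$)
$\left(22 + \left(0 + 19\right) \left(5 - 14\right)\right) \left(0 - X{\left(6,-1 \right)}\right) = \left(22 + \left(0 + 19\right) \left(5 - 14\right)\right) \left(0 - -5\right) = \left(22 + 19 \left(-9\right)\right) \left(0 + 5\right) = \left(22 - 171\right) 5 = \left(-149\right) 5 = -745$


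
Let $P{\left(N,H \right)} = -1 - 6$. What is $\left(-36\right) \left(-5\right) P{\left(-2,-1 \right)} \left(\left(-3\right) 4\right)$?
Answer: $15120$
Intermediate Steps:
$P{\left(N,H \right)} = -7$ ($P{\left(N,H \right)} = -1 - 6 = -7$)
$\left(-36\right) \left(-5\right) P{\left(-2,-1 \right)} \left(\left(-3\right) 4\right) = \left(-36\right) \left(-5\right) \left(- 7 \left(\left(-3\right) 4\right)\right) = 180 \left(\left(-7\right) \left(-12\right)\right) = 180 \cdot 84 = 15120$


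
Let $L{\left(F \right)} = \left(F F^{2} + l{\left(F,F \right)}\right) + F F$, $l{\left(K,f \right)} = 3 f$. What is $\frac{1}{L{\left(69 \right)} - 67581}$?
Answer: $\frac{1}{265896} \approx 3.7609 \cdot 10^{-6}$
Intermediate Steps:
$L{\left(F \right)} = F^{2} + F^{3} + 3 F$ ($L{\left(F \right)} = \left(F F^{2} + 3 F\right) + F F = \left(F^{3} + 3 F\right) + F^{2} = F^{2} + F^{3} + 3 F$)
$\frac{1}{L{\left(69 \right)} - 67581} = \frac{1}{69 \left(3 + 69 + 69^{2}\right) - 67581} = \frac{1}{69 \left(3 + 69 + 4761\right) - 67581} = \frac{1}{69 \cdot 4833 - 67581} = \frac{1}{333477 - 67581} = \frac{1}{265896}$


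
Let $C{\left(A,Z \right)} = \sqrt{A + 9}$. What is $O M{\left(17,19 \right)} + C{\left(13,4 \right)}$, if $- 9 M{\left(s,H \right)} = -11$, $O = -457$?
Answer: $- \frac{5027}{9} + \sqrt{22} \approx -553.87$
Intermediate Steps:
$C{\left(A,Z \right)} = \sqrt{9 + A}$
$M{\left(s,H \right)} = \frac{11}{9}$ ($M{\left(s,H \right)} = \left(- \frac{1}{9}\right) \left(-11\right) = \frac{11}{9}$)
$O M{\left(17,19 \right)} + C{\left(13,4 \right)} = \left(-457\right) \frac{11}{9} + \sqrt{9 + 13} = - \frac{5027}{9} + \sqrt{22}$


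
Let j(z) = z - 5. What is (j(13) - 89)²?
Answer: 6561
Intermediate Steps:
j(z) = -5 + z
(j(13) - 89)² = ((-5 + 13) - 89)² = (8 - 89)² = (-81)² = 6561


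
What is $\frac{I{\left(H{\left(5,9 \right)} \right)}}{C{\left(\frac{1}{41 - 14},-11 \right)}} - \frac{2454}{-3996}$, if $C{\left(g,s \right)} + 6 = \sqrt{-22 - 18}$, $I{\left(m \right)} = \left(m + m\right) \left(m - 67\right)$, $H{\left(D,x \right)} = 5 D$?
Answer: $\frac{2105671}{12654} + \frac{1050 i \sqrt{10}}{19} \approx 166.4 + 174.76 i$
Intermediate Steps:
$I{\left(m \right)} = 2 m \left(-67 + m\right)$
$C{\left(g,s \right)} = -6 + 2 i \sqrt{10}$ ($C{\left(g,s \right)} = -6 + \sqrt{-22 - 18} = -6 + \sqrt{-40} = -6 + 2 i \sqrt{10}$)
$\frac{I{\left(H{\left(5,9 \right)} \right)}}{C{\left(\frac{1}{41 - 14},-11 \right)}} - \frac{2454}{-3996} = \frac{2 \cdot 5 \cdot 5 \left(-67 + 5 \cdot 5\right)}{-6 + 2 i \sqrt{10}} - \frac{2454}{-3996} = \frac{2 \cdot 25 \left(-67 + 25\right)}{-6 + 2 i \sqrt{10}} - - \frac{409}{666} = \frac{2 \cdot 25 \left(-42\right)}{-6 + 2 i \sqrt{10}} + \frac{409}{666} = - \frac{2100}{-6 + 2 i \sqrt{10}} + \frac{409}{666} = \frac{409}{666} - \frac{2100}{-6 + 2 i \sqrt{10}}$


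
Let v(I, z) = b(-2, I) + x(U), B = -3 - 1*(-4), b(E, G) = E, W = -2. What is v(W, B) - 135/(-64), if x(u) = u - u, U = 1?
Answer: 7/64 ≈ 0.10938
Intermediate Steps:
x(u) = 0
B = 1 (B = -3 + 4 = 1)
v(I, z) = -2 (v(I, z) = -2 + 0 = -2)
v(W, B) - 135/(-64) = -2 - 135/(-64) = -2 - 1/64*(-135) = -2 + 135/64 = 7/64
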